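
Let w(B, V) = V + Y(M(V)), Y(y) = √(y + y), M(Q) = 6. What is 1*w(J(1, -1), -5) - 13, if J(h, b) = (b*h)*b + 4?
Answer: -18 + 2*√3 ≈ -14.536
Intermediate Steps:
J(h, b) = 4 + h*b² (J(h, b) = h*b² + 4 = 4 + h*b²)
Y(y) = √2*√y (Y(y) = √(2*y) = √2*√y)
w(B, V) = V + 2*√3 (w(B, V) = V + √2*√6 = V + 2*√3)
1*w(J(1, -1), -5) - 13 = 1*(-5 + 2*√3) - 13 = (-5 + 2*√3) - 13 = -18 + 2*√3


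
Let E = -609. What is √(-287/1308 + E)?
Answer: I*√260572893/654 ≈ 24.682*I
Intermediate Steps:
√(-287/1308 + E) = √(-287/1308 - 609) = √(-796859/1308) = I*√260572893/654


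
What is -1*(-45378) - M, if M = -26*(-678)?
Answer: 27750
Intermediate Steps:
M = 17628
-1*(-45378) - M = -1*(-45378) - 1*17628 = 45378 - 17628 = 27750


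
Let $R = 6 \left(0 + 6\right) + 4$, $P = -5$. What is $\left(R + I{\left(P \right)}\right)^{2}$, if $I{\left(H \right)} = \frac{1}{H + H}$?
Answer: $\frac{159201}{100} \approx 1592.0$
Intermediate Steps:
$I{\left(H \right)} = \frac{1}{2 H}$
$R = 40$ ($R = 6 \cdot 6 + 4 = 36 + 4 = 40$)
$\left(R + I{\left(P \right)}\right)^{2} = \left(40 + \frac{1}{2 \left(-5\right)}\right)^{2} = \left(40 + \frac{1}{2} \left(- \frac{1}{5}\right)\right)^{2} = \left(40 - \frac{1}{10}\right)^{2} = \left(\frac{399}{10}\right)^{2} = \frac{159201}{100}$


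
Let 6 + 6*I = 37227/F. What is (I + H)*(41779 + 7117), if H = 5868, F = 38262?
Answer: 5488315836608/19131 ≈ 2.8688e+8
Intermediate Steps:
I = -64115/76524 (I = -1 + (37227/38262)/6 = -1 + (37227*(1/38262))/6 = -1 + (1/6)*(12409/12754) = -1 + 12409/76524 = -64115/76524 ≈ -0.83784)
(I + H)*(41779 + 7117) = (-64115/76524 + 5868)*(41779 + 7117) = (448978717/76524)*48896 = 5488315836608/19131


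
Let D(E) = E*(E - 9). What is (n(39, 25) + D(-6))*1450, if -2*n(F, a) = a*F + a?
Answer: -594500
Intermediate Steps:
D(E) = E*(-9 + E)
n(F, a) = -a/2 - F*a/2 (n(F, a) = -(a*F + a)/2 = -(F*a + a)/2 = -(a + F*a)/2 = -a/2 - F*a/2)
(n(39, 25) + D(-6))*1450 = (-½*25*(1 + 39) - 6*(-9 - 6))*1450 = (-½*25*40 - 6*(-15))*1450 = (-500 + 90)*1450 = -410*1450 = -594500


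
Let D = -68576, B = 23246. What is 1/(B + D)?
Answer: -1/45330 ≈ -2.2060e-5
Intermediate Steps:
1/(B + D) = 1/(23246 - 68576) = 1/(-45330) = -1/45330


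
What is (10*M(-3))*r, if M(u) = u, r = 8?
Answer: -240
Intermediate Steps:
(10*M(-3))*r = (10*(-3))*8 = -30*8 = -240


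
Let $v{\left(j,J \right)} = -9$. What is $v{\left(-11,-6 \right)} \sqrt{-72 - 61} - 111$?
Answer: $-111 - 9 i \sqrt{133} \approx -111.0 - 103.79 i$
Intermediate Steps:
$v{\left(-11,-6 \right)} \sqrt{-72 - 61} - 111 = - 9 \sqrt{-72 - 61} - 111 = - 9 \sqrt{-133} - 111 = - 9 i \sqrt{133} - 111 = -111 - 9 i \sqrt{133}$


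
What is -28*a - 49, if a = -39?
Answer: 1043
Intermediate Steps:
-28*a - 49 = -28*(-39) - 49 = 1092 - 49 = 1043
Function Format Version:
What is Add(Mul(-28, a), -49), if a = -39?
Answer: 1043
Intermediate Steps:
Add(Mul(-28, a), -49) = Add(Mul(-28, -39), -49) = Add(1092, -49) = 1043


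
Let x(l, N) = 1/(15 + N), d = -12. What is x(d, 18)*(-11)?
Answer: -⅓ ≈ -0.33333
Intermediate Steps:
x(d, 18)*(-11) = -11/(15 + 18) = -11/33 = (1/33)*(-11) = -⅓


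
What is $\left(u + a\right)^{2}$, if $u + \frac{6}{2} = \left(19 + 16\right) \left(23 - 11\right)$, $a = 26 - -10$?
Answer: $205209$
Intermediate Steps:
$a = 36$ ($a = 26 + 10 = 36$)
$u = 417$ ($u = -3 + \left(19 + 16\right) \left(23 - 11\right) = -3 + 35 \cdot 12 = -3 + 420 = 417$)
$\left(u + a\right)^{2} = \left(417 + 36\right)^{2} = 453^{2} = 205209$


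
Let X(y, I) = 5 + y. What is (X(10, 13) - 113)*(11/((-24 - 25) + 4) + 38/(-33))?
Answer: 67718/495 ≈ 136.80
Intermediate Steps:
(X(10, 13) - 113)*(11/((-24 - 25) + 4) + 38/(-33)) = ((5 + 10) - 113)*(11/((-24 - 25) + 4) + 38/(-33)) = (15 - 113)*(11/(-49 + 4) + 38*(-1/33)) = -98*(11/(-45) - 38/33) = -98*(11*(-1/45) - 38/33) = -98*(-11/45 - 38/33) = -98*(-691/495) = 67718/495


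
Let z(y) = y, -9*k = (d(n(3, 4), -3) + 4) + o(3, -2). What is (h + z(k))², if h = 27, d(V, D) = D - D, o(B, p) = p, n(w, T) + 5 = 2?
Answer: 58081/81 ≈ 717.05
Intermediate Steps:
n(w, T) = -3 (n(w, T) = -5 + 2 = -3)
d(V, D) = 0
k = -2/9 (k = -((0 + 4) - 2)/9 = -(4 - 2)/9 = -⅑*2 = -2/9 ≈ -0.22222)
(h + z(k))² = (27 - 2/9)² = (241/9)² = 58081/81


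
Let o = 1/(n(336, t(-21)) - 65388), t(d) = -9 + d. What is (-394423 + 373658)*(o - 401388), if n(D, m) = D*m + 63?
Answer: 125697447871573/15081 ≈ 8.3348e+9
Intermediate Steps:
n(D, m) = 63 + D*m
o = -1/75405 (o = 1/((63 + 336*(-9 - 21)) - 65388) = 1/((63 + 336*(-30)) - 65388) = 1/((63 - 10080) - 65388) = 1/(-10017 - 65388) = 1/(-75405) = -1/75405 ≈ -1.3262e-5)
(-394423 + 373658)*(o - 401388) = (-394423 + 373658)*(-1/75405 - 401388) = -20765*(-30266662141/75405) = 125697447871573/15081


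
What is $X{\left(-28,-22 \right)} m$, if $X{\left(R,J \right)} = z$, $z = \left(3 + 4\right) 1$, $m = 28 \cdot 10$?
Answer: $1960$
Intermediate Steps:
$m = 280$
$z = 7$ ($z = 7 \cdot 1 = 7$)
$X{\left(R,J \right)} = 7$
$X{\left(-28,-22 \right)} m = 7 \cdot 280 = 1960$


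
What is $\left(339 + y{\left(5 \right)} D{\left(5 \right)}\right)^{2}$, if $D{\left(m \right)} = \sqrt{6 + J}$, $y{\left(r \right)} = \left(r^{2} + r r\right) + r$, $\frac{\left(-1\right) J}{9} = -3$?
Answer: $214746 + 37290 \sqrt{33} \approx 4.2896 \cdot 10^{5}$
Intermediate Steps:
$J = 27$ ($J = \left(-9\right) \left(-3\right) = 27$)
$y{\left(r \right)} = r + 2 r^{2}$ ($y{\left(r \right)} = \left(r^{2} + r^{2}\right) + r = 2 r^{2} + r = r + 2 r^{2}$)
$D{\left(m \right)} = \sqrt{33}$ ($D{\left(m \right)} = \sqrt{6 + 27} = \sqrt{33}$)
$\left(339 + y{\left(5 \right)} D{\left(5 \right)}\right)^{2} = \left(339 + 5 \left(1 + 2 \cdot 5\right) \sqrt{33}\right)^{2} = \left(339 + 5 \left(1 + 10\right) \sqrt{33}\right)^{2} = \left(339 + 5 \cdot 11 \sqrt{33}\right)^{2} = \left(339 + 55 \sqrt{33}\right)^{2}$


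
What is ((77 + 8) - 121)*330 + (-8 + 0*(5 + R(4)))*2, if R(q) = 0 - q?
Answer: -11896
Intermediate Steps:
R(q) = -q
((77 + 8) - 121)*330 + (-8 + 0*(5 + R(4)))*2 = ((77 + 8) - 121)*330 + (-8 + 0*(5 - 1*4))*2 = (85 - 121)*330 + (-8 + 0*(5 - 4))*2 = -36*330 + (-8 + 0*1)*2 = -11880 + (-8 + 0)*2 = -11880 - 8*2 = -11880 - 16 = -11896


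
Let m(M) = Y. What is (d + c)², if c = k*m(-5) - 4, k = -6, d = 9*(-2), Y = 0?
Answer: 484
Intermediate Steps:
d = -18
m(M) = 0
c = -4 (c = -6*0 - 4 = 0 - 4 = -4)
(d + c)² = (-18 - 4)² = (-22)² = 484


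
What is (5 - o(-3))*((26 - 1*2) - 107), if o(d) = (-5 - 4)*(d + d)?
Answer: 4067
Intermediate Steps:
o(d) = -18*d
(5 - o(-3))*((26 - 1*2) - 107) = (5 - (-18)*(-3))*((26 - 1*2) - 107) = (5 - 1*54)*((26 - 2) - 107) = (5 - 54)*(24 - 107) = -49*(-83) = 4067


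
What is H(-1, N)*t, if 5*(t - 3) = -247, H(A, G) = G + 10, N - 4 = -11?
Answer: -696/5 ≈ -139.20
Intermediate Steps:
N = -7 (N = 4 - 11 = -7)
H(A, G) = 10 + G
t = -232/5 (t = 3 + (⅕)*(-247) = 3 - 247/5 = -232/5 ≈ -46.400)
H(-1, N)*t = (10 - 7)*(-232/5) = 3*(-232/5) = -696/5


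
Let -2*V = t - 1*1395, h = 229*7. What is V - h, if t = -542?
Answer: -1269/2 ≈ -634.50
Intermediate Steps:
h = 1603
V = 1937/2 (V = -(-542 - 1*1395)/2 = -(-542 - 1395)/2 = -1/2*(-1937) = 1937/2 ≈ 968.50)
V - h = 1937/2 - 1*1603 = 1937/2 - 1603 = -1269/2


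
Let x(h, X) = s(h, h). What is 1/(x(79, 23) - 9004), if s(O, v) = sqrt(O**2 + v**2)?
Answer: -4502/40529767 - 79*sqrt(2)/81059534 ≈ -0.00011246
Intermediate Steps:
x(h, X) = sqrt(2)*sqrt(h**2) (x(h, X) = sqrt(h**2 + h**2) = sqrt(2*h**2) = sqrt(2)*sqrt(h**2))
1/(x(79, 23) - 9004) = 1/(sqrt(2)*sqrt(79**2) - 9004) = 1/(sqrt(2)*sqrt(6241) - 9004) = 1/(sqrt(2)*79 - 9004) = 1/(79*sqrt(2) - 9004) = 1/(-9004 + 79*sqrt(2))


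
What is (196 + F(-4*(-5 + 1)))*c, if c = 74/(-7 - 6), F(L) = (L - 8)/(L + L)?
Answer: -29045/26 ≈ -1117.1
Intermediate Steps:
F(L) = (-8 + L)/(2*L) (F(L) = (-8 + L)/((2*L)) = (-8 + L)*(1/(2*L)) = (-8 + L)/(2*L))
c = -74/13 (c = 74/(-13) = 74*(-1/13) = -74/13 ≈ -5.6923)
(196 + F(-4*(-5 + 1)))*c = (196 + (-8 - 4*(-5 + 1))/(2*((-4*(-5 + 1)))))*(-74/13) = (196 + (-8 - 4*(-4))/(2*((-4*(-4)))))*(-74/13) = (196 + (1/2)*(-8 + 16)/16)*(-74/13) = (196 + (1/2)*(1/16)*8)*(-74/13) = (196 + 1/4)*(-74/13) = (785/4)*(-74/13) = -29045/26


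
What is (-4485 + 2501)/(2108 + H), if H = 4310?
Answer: -992/3209 ≈ -0.30913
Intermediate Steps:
(-4485 + 2501)/(2108 + H) = (-4485 + 2501)/(2108 + 4310) = -1984/6418 = -1984*1/6418 = -992/3209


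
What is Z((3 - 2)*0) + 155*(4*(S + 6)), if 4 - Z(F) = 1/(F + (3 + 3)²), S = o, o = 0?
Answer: 134063/36 ≈ 3724.0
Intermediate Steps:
S = 0
Z(F) = 4 - 1/(36 + F) (Z(F) = 4 - 1/(F + (3 + 3)²) = 4 - 1/(F + 6²) = 4 - 1/(F + 36) = 4 - 1/(36 + F))
Z((3 - 2)*0) + 155*(4*(S + 6)) = (143 + 4*((3 - 2)*0))/(36 + (3 - 2)*0) + 155*(4*(0 + 6)) = (143 + 4*(1*0))/(36 + 1*0) + 155*(4*6) = (143 + 4*0)/(36 + 0) + 155*24 = (143 + 0)/36 + 3720 = (1/36)*143 + 3720 = 143/36 + 3720 = 134063/36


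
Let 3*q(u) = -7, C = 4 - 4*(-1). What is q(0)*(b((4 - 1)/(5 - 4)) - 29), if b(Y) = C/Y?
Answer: 553/9 ≈ 61.444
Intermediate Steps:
C = 8 (C = 4 - 1*(-4) = 4 + 4 = 8)
q(u) = -7/3 (q(u) = (⅓)*(-7) = -7/3)
b(Y) = 8/Y
q(0)*(b((4 - 1)/(5 - 4)) - 29) = -7*(8/(((4 - 1)/(5 - 4))) - 29)/3 = -7*(8/((3/1)) - 29)/3 = -7*(8/((3*1)) - 29)/3 = -7*(8/3 - 29)/3 = -7/3*(-79/3) = 553/9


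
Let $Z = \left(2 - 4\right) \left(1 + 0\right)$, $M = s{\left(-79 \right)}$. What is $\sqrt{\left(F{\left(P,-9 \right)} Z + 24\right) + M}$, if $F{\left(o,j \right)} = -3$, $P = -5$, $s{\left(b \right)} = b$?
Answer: $7 i \approx 7.0 i$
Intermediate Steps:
$M = -79$
$Z = -2$ ($Z = \left(2 - 4\right) 1 = \left(-2\right) 1 = -2$)
$\sqrt{\left(F{\left(P,-9 \right)} Z + 24\right) + M} = \sqrt{\left(\left(-3\right) \left(-2\right) + 24\right) - 79} = \sqrt{\left(6 + 24\right) - 79} = \sqrt{30 - 79} = \sqrt{-49} = 7 i$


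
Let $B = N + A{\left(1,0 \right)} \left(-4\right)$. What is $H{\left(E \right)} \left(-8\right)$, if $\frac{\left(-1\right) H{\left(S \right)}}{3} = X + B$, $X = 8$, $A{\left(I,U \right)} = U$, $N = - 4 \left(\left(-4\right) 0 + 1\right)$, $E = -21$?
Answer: $96$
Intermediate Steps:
$N = -4$ ($N = - 4 \left(0 + 1\right) = \left(-4\right) 1 = -4$)
$B = -4$ ($B = -4 + 0 \left(-4\right) = -4 + 0 = -4$)
$H{\left(S \right)} = -12$ ($H{\left(S \right)} = - 3 \left(8 - 4\right) = \left(-3\right) 4 = -12$)
$H{\left(E \right)} \left(-8\right) = \left(-12\right) \left(-8\right) = 96$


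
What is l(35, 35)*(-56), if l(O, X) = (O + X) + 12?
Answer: -4592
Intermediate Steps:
l(O, X) = 12 + O + X
l(35, 35)*(-56) = (12 + 35 + 35)*(-56) = 82*(-56) = -4592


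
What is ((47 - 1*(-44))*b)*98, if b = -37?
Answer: -329966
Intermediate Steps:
((47 - 1*(-44))*b)*98 = ((47 - 1*(-44))*(-37))*98 = ((47 + 44)*(-37))*98 = (91*(-37))*98 = -3367*98 = -329966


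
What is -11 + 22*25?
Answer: 539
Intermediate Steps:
-11 + 22*25 = -11 + 550 = 539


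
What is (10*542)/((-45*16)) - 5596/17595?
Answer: -184063/23460 ≈ -7.8458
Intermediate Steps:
(10*542)/((-45*16)) - 5596/17595 = 5420/(-720) - 5596*1/17595 = 5420*(-1/720) - 5596/17595 = -271/36 - 5596/17595 = -184063/23460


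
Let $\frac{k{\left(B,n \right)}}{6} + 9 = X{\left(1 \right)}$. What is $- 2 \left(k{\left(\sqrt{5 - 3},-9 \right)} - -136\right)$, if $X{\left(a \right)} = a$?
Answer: $-176$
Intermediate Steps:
$k{\left(B,n \right)} = -48$ ($k{\left(B,n \right)} = -54 + 6 \cdot 1 = -54 + 6 = -48$)
$- 2 \left(k{\left(\sqrt{5 - 3},-9 \right)} - -136\right) = - 2 \left(-48 - -136\right) = - 2 \left(-48 + 136\right) = \left(-2\right) 88 = -176$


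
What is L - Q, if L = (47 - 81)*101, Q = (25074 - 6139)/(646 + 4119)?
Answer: -3276389/953 ≈ -3438.0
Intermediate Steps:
Q = 3787/953 (Q = 18935/4765 = 18935*(1/4765) = 3787/953 ≈ 3.9738)
L = -3434 (L = -34*101 = -3434)
L - Q = -3434 - 1*3787/953 = -3434 - 3787/953 = -3276389/953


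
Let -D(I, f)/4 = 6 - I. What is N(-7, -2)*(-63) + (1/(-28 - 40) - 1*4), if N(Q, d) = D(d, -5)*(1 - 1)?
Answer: -273/68 ≈ -4.0147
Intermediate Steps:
D(I, f) = -24 + 4*I (D(I, f) = -4*(6 - I) = -24 + 4*I)
N(Q, d) = 0 (N(Q, d) = (-24 + 4*d)*(1 - 1) = (-24 + 4*d)*0 = 0)
N(-7, -2)*(-63) + (1/(-28 - 40) - 1*4) = 0*(-63) + (1/(-28 - 40) - 1*4) = 0 + (1/(-68) - 4) = 0 + (-1/68 - 4) = 0 - 273/68 = -273/68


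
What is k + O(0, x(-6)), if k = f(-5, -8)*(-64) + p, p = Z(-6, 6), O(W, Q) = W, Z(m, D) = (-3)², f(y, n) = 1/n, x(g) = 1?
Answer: 17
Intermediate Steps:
Z(m, D) = 9
p = 9
k = 17 (k = -64/(-8) + 9 = -⅛*(-64) + 9 = 8 + 9 = 17)
k + O(0, x(-6)) = 17 + 0 = 17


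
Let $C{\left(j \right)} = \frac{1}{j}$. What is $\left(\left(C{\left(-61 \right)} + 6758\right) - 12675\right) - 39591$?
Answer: $- \frac{2775989}{61} \approx -45508.0$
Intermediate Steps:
$\left(\left(C{\left(-61 \right)} + 6758\right) - 12675\right) - 39591 = \left(\left(\frac{1}{-61} + 6758\right) - 12675\right) - 39591 = \left(\left(- \frac{1}{61} + 6758\right) - 12675\right) - 39591 = \left(\frac{412237}{61} - 12675\right) - 39591 = - \frac{360938}{61} - 39591 = - \frac{2775989}{61}$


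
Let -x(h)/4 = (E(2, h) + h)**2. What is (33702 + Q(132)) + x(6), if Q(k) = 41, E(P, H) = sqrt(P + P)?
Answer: 33487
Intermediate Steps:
E(P, H) = sqrt(2)*sqrt(P) (E(P, H) = sqrt(2*P) = sqrt(2)*sqrt(P))
x(h) = -4*(2 + h)**2 (x(h) = -4*(sqrt(2)*sqrt(2) + h)**2 = -4*(2 + h)**2)
(33702 + Q(132)) + x(6) = (33702 + 41) - 4*(2 + 6)**2 = 33743 - 4*8**2 = 33743 - 4*64 = 33743 - 256 = 33487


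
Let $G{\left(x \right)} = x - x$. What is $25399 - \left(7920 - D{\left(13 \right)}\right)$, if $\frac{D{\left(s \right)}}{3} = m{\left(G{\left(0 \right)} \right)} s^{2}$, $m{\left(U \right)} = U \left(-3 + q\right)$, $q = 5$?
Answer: $17479$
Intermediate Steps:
$G{\left(x \right)} = 0$
$m{\left(U \right)} = 2 U$ ($m{\left(U \right)} = U \left(-3 + 5\right) = U 2 = 2 U$)
$D{\left(s \right)} = 0$ ($D{\left(s \right)} = 3 \cdot 2 \cdot 0 s^{2} = 3 \cdot 0 s^{2} = 3 \cdot 0 = 0$)
$25399 - \left(7920 - D{\left(13 \right)}\right) = 25399 - \left(7920 - 0\right) = 25399 - \left(7920 + 0\right) = 25399 - 7920 = 17479$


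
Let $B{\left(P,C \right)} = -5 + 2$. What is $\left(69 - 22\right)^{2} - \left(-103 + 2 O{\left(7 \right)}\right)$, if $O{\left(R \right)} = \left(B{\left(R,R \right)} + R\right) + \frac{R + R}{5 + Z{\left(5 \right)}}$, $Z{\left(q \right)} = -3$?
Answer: $2290$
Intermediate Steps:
$B{\left(P,C \right)} = -3$
$O{\left(R \right)} = -3 + 2 R$ ($O{\left(R \right)} = \left(-3 + R\right) + \frac{R + R}{5 - 3} = \left(-3 + R\right) + \frac{2 R}{2} = \left(-3 + R\right) + 2 R \frac{1}{2} = \left(-3 + R\right) + R = -3 + 2 R$)
$\left(69 - 22\right)^{2} - \left(-103 + 2 O{\left(7 \right)}\right) = \left(69 - 22\right)^{2} + \left(103 - 2 \left(-3 + 2 \cdot 7\right)\right) = 47^{2} + \left(103 - 2 \left(-3 + 14\right)\right) = 2209 + \left(103 - 22\right) = 2209 + 81 = 2290$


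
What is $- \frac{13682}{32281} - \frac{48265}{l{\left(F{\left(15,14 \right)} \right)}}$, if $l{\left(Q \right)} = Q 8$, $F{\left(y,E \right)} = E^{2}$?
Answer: $- \frac{32234609}{1032992} \approx -31.205$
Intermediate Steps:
$l{\left(Q \right)} = 8 Q$
$- \frac{13682}{32281} - \frac{48265}{l{\left(F{\left(15,14 \right)} \right)}} = - \frac{13682}{32281} - \frac{48265}{8 \cdot 14^{2}} = \left(-13682\right) \frac{1}{32281} - \frac{48265}{8 \cdot 196} = - \frac{13682}{32281} - \frac{48265}{1568} = - \frac{13682}{32281} - \frac{985}{32} = - \frac{32234609}{1032992}$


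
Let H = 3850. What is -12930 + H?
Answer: -9080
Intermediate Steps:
-12930 + H = -12930 + 3850 = -9080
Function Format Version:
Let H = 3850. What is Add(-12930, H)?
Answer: -9080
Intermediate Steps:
Add(-12930, H) = Add(-12930, 3850) = -9080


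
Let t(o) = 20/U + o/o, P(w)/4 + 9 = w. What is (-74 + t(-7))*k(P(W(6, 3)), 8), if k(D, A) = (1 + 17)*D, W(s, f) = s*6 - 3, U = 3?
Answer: -114624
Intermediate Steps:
W(s, f) = -3 + 6*s (W(s, f) = 6*s - 3 = -3 + 6*s)
P(w) = -36 + 4*w
k(D, A) = 18*D
t(o) = 23/3 (t(o) = 20/3 + o/o = 20*(1/3) + 1 = 20/3 + 1 = 23/3)
(-74 + t(-7))*k(P(W(6, 3)), 8) = (-74 + 23/3)*(18*(-36 + 4*(-3 + 6*6))) = -1194*(-36 + 4*(-3 + 36)) = -1194*(-36 + 4*33) = -1194*(-36 + 132) = -1194*96 = -199/3*1728 = -114624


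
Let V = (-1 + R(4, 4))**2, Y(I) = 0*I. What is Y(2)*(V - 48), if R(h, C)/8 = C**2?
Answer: 0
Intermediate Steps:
R(h, C) = 8*C**2
Y(I) = 0
V = 16129 (V = (-1 + 8*4**2)**2 = (-1 + 8*16)**2 = (-1 + 128)**2 = 127**2 = 16129)
Y(2)*(V - 48) = 0*(16129 - 48) = 0*16081 = 0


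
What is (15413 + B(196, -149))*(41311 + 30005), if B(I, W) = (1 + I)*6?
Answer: 1183489020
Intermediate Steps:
B(I, W) = 6 + 6*I
(15413 + B(196, -149))*(41311 + 30005) = (15413 + (6 + 6*196))*(41311 + 30005) = (15413 + (6 + 1176))*71316 = (15413 + 1182)*71316 = 16595*71316 = 1183489020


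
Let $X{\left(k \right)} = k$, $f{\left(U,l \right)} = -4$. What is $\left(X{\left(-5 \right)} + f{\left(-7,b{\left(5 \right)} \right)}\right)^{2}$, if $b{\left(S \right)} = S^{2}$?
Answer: $81$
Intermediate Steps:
$\left(X{\left(-5 \right)} + f{\left(-7,b{\left(5 \right)} \right)}\right)^{2} = \left(-5 - 4\right)^{2} = \left(-9\right)^{2} = 81$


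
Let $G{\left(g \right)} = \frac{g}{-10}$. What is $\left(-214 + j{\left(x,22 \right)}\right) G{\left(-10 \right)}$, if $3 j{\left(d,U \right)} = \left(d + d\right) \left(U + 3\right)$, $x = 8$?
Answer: $- \frac{242}{3} \approx -80.667$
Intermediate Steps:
$j{\left(d,U \right)} = \frac{2 d \left(3 + U\right)}{3}$ ($j{\left(d,U \right)} = \frac{\left(d + d\right) \left(U + 3\right)}{3} = \frac{2 d \left(3 + U\right)}{3}$)
$G{\left(g \right)} = - \frac{g}{10}$ ($G{\left(g \right)} = g \left(- \frac{1}{10}\right) = - \frac{g}{10}$)
$\left(-214 + j{\left(x,22 \right)}\right) G{\left(-10 \right)} = \left(-214 + \frac{2}{3} \cdot 8 \left(3 + 22\right)\right) \left(\left(- \frac{1}{10}\right) \left(-10\right)\right) = \left(-214 + \frac{2}{3} \cdot 8 \cdot 25\right) 1 = \left(-214 + \frac{400}{3}\right) 1 = \left(- \frac{242}{3}\right) 1 = - \frac{242}{3}$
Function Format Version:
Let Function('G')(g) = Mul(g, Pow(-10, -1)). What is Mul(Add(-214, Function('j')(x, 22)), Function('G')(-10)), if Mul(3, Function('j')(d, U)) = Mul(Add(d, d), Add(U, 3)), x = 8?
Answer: Rational(-242, 3) ≈ -80.667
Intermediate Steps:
Function('j')(d, U) = Mul(Rational(2, 3), d, Add(3, U)) (Function('j')(d, U) = Mul(Rational(1, 3), Mul(Add(d, d), Add(U, 3))) = Mul(Rational(1, 3), Mul(Mul(2, d), Add(3, U))) = Mul(Rational(1, 3), Mul(2, d, Add(3, U))) = Mul(Rational(2, 3), d, Add(3, U)))
Function('G')(g) = Mul(Rational(-1, 10), g) (Function('G')(g) = Mul(g, Rational(-1, 10)) = Mul(Rational(-1, 10), g))
Mul(Add(-214, Function('j')(x, 22)), Function('G')(-10)) = Mul(Add(-214, Mul(Rational(2, 3), 8, Add(3, 22))), Mul(Rational(-1, 10), -10)) = Mul(Add(-214, Mul(Rational(2, 3), 8, 25)), 1) = Mul(Add(-214, Rational(400, 3)), 1) = Mul(Rational(-242, 3), 1) = Rational(-242, 3)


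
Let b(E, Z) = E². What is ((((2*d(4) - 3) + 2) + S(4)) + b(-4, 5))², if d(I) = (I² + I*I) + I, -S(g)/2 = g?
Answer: 6241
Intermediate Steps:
S(g) = -2*g
d(I) = I + 2*I² (d(I) = (I² + I²) + I = 2*I² + I = I + 2*I²)
((((2*d(4) - 3) + 2) + S(4)) + b(-4, 5))² = ((((2*(4*(1 + 2*4)) - 3) + 2) - 2*4) + (-4)²)² = ((((2*(4*(1 + 8)) - 3) + 2) - 8) + 16)² = ((((2*(4*9) - 3) + 2) - 8) + 16)² = ((((2*36 - 3) + 2) - 8) + 16)² = ((((72 - 3) + 2) - 8) + 16)² = (((69 + 2) - 8) + 16)² = ((71 - 8) + 16)² = (63 + 16)² = 79² = 6241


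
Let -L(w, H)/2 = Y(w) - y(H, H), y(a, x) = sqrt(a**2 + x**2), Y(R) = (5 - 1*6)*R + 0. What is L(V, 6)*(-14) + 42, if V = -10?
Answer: 322 - 168*sqrt(2) ≈ 84.412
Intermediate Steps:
Y(R) = -R (Y(R) = (5 - 6)*R + 0 = -R + 0 = -R)
L(w, H) = 2*w + 2*sqrt(2)*sqrt(H**2) (L(w, H) = -2*(-w - sqrt(H**2 + H**2)) = -2*(-w - sqrt(2*H**2)) = -2*(-w - sqrt(2)*sqrt(H**2)) = 2*w + 2*sqrt(2)*sqrt(H**2))
L(V, 6)*(-14) + 42 = (2*(-10) + 2*sqrt(2)*sqrt(6**2))*(-14) + 42 = (-20 + 2*sqrt(2)*sqrt(36))*(-14) + 42 = (-20 + 2*sqrt(2)*6)*(-14) + 42 = (-20 + 12*sqrt(2))*(-14) + 42 = (280 - 168*sqrt(2)) + 42 = 322 - 168*sqrt(2)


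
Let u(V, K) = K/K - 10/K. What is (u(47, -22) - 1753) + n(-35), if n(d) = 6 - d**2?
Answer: -32676/11 ≈ -2970.5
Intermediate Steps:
u(V, K) = 1 - 10/K
(u(47, -22) - 1753) + n(-35) = ((-10 - 22)/(-22) - 1753) + (6 - 1*(-35)**2) = (-1/22*(-32) - 1753) + (6 - 1*1225) = (16/11 - 1753) + (6 - 1225) = -19267/11 - 1219 = -32676/11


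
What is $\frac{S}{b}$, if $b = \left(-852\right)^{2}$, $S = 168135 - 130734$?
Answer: $\frac{12467}{241968} \approx 0.051523$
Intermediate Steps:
$S = 37401$ ($S = 168135 - 130734 = 37401$)
$b = 725904$
$\frac{S}{b} = \frac{37401}{725904} = 37401 \cdot \frac{1}{725904} = \frac{12467}{241968}$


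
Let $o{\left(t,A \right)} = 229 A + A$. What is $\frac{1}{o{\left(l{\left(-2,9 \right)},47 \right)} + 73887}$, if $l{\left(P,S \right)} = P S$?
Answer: $\frac{1}{84697} \approx 1.1807 \cdot 10^{-5}$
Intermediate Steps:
$o{\left(t,A \right)} = 230 A$
$\frac{1}{o{\left(l{\left(-2,9 \right)},47 \right)} + 73887} = \frac{1}{230 \cdot 47 + 73887} = \frac{1}{10810 + 73887} = \frac{1}{84697}$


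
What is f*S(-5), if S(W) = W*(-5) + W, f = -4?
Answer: -80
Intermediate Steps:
S(W) = -4*W (S(W) = -5*W + W = -4*W)
f*S(-5) = -(-16)*(-5) = -4*20 = -80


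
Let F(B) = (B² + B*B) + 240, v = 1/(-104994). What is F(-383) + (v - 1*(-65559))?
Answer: 37711429937/104994 ≈ 3.5918e+5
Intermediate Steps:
v = -1/104994 ≈ -9.5244e-6
F(B) = 240 + 2*B² (F(B) = (B² + B²) + 240 = 2*B² + 240 = 240 + 2*B²)
F(-383) + (v - 1*(-65559)) = (240 + 2*(-383)²) + (-1/104994 - 1*(-65559)) = (240 + 2*146689) + (-1/104994 + 65559) = (240 + 293378) + 6883301645/104994 = 293618 + 6883301645/104994 = 37711429937/104994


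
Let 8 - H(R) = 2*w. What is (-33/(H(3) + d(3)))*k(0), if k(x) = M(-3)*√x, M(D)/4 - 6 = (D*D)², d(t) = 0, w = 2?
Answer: 0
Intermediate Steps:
M(D) = 24 + 4*D⁴ (M(D) = 24 + 4*(D*D)² = 24 + 4*(D²)² = 24 + 4*D⁴)
H(R) = 4 (H(R) = 8 - 2*2 = 8 - 1*4 = 8 - 4 = 4)
k(x) = 348*√x (k(x) = (24 + 4*(-3)⁴)*√x = (24 + 4*81)*√x = (24 + 324)*√x = 348*√x)
(-33/(H(3) + d(3)))*k(0) = (-33/(4 + 0))*(348*√0) = (-33/4)*(348*0) = -33*¼*0 = -33/4*0 = 0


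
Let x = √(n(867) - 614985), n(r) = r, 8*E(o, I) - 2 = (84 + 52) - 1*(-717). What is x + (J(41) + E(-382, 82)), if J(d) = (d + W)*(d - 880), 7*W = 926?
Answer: -8135671/56 + I*√614118 ≈ -1.4528e+5 + 783.66*I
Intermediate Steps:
W = 926/7 (W = (⅐)*926 = 926/7 ≈ 132.29)
E(o, I) = 855/8 (E(o, I) = ¼ + ((84 + 52) - 1*(-717))/8 = ¼ + (136 + 717)/8 = ¼ + (⅛)*853 = ¼ + 853/8 = 855/8)
J(d) = (-880 + d)*(926/7 + d) (J(d) = (d + 926/7)*(d - 880) = (926/7 + d)*(-880 + d) = (-880 + d)*(926/7 + d))
x = I*√614118 (x = √(867 - 614985) = √(-614118) = I*√614118 ≈ 783.66*I)
x + (J(41) + E(-382, 82)) = I*√614118 + ((-814880/7 + 41² - 5234/7*41) + 855/8) = I*√614118 + ((-814880/7 + 1681 - 214594/7) + 855/8) = I*√614118 + (-1017707/7 + 855/8) = I*√614118 - 8135671/56 = -8135671/56 + I*√614118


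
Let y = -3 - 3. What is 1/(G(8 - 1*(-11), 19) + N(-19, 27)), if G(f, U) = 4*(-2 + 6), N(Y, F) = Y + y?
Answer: -1/9 ≈ -0.11111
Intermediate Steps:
y = -6
N(Y, F) = -6 + Y (N(Y, F) = Y - 6 = -6 + Y)
G(f, U) = 16 (G(f, U) = 4*4 = 16)
1/(G(8 - 1*(-11), 19) + N(-19, 27)) = 1/(16 + (-6 - 19)) = 1/(16 - 25) = 1/(-9) = -1/9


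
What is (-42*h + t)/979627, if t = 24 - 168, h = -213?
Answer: 8802/979627 ≈ 0.0089851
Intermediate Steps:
t = -144
(-42*h + t)/979627 = (-42*(-213) - 144)/979627 = (8946 - 144)*(1/979627) = 8802*(1/979627) = 8802/979627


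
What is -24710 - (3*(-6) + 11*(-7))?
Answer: -24615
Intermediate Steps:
-24710 - (3*(-6) + 11*(-7)) = -24710 - (-18 - 77) = -24710 - 1*(-95) = -24710 + 95 = -24615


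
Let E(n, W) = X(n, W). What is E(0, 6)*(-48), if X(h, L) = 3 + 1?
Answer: -192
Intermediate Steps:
X(h, L) = 4
E(n, W) = 4
E(0, 6)*(-48) = 4*(-48) = -192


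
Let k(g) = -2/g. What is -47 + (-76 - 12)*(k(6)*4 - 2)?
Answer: 739/3 ≈ 246.33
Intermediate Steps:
-47 + (-76 - 12)*(k(6)*4 - 2) = -47 + (-76 - 12)*(-2/6*4 - 2) = -47 - 88*(-2*⅙*4 - 2) = -47 - 88*(-⅓*4 - 2) = -47 - 88*(-4/3 - 2) = -47 - 88*(-10/3) = -47 + 880/3 = 739/3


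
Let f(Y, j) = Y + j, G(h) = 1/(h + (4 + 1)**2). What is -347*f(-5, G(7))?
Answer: 55173/32 ≈ 1724.2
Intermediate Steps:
G(h) = 1/(25 + h) (G(h) = 1/(h + 5**2) = 1/(h + 25) = 1/(25 + h))
-347*f(-5, G(7)) = -347*(-5 + 1/(25 + 7)) = -347*(-5 + 1/32) = -347*(-159/32) = 55173/32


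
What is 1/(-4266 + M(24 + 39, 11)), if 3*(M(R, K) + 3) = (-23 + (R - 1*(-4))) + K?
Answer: -3/12752 ≈ -0.00023526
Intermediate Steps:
M(R, K) = -28/3 + K/3 + R/3 (M(R, K) = -3 + ((-23 + (R - 1*(-4))) + K)/3 = -3 + ((-23 + (R + 4)) + K)/3 = -3 + ((-23 + (4 + R)) + K)/3 = -3 + ((-19 + R) + K)/3 = -3 + (-19 + K + R)/3 = -3 + (-19/3 + K/3 + R/3) = -28/3 + K/3 + R/3)
1/(-4266 + M(24 + 39, 11)) = 1/(-4266 + (-28/3 + (⅓)*11 + (24 + 39)/3)) = 1/(-4266 + (-28/3 + 11/3 + (⅓)*63)) = 1/(-4266 + (-28/3 + 11/3 + 21)) = 1/(-4266 + 46/3) = 1/(-12752/3) = -3/12752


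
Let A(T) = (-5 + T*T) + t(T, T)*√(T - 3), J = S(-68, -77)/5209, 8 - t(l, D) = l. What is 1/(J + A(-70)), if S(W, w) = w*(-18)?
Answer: 132826588169/662272427322373 - 2116427118*I*√73/662272427322373 ≈ 0.00020056 - 2.7304e-5*I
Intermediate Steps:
t(l, D) = 8 - l
S(W, w) = -18*w
J = 1386/5209 (J = -18*(-77)/5209 = 1386*(1/5209) = 1386/5209 ≈ 0.26608)
A(T) = -5 + T² + √(-3 + T)*(8 - T) (A(T) = (-5 + T*T) + (8 - T)*√(T - 3) = (-5 + T²) + (8 - T)*√(-3 + T) = (-5 + T²) + √(-3 + T)*(8 - T) = -5 + T² + √(-3 + T)*(8 - T))
1/(J + A(-70)) = 1/(1386/5209 + (-5 + (-70)² + √(-3 - 70)*(8 - 1*(-70)))) = 1/(1386/5209 + (-5 + 4900 + √(-73)*(8 + 70))) = 1/(1386/5209 + (-5 + 4900 + (I*√73)*78)) = 1/(1386/5209 + (-5 + 4900 + 78*I*√73)) = 1/(1386/5209 + (4895 + 78*I*√73)) = 1/(25499441/5209 + 78*I*√73)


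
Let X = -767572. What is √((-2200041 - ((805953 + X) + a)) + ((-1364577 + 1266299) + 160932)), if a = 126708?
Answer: 2*I*√575619 ≈ 1517.4*I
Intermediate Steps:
√((-2200041 - ((805953 + X) + a)) + ((-1364577 + 1266299) + 160932)) = √((-2200041 - ((805953 - 767572) + 126708)) + ((-1364577 + 1266299) + 160932)) = √((-2200041 - (38381 + 126708)) + (-98278 + 160932)) = √((-2200041 - 1*165089) + 62654) = √((-2200041 - 165089) + 62654) = √(-2365130 + 62654) = √(-2302476) = 2*I*√575619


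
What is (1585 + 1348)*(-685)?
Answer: -2009105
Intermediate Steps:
(1585 + 1348)*(-685) = 2933*(-685) = -2009105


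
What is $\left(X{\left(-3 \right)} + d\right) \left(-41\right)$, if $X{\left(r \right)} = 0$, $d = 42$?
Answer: $-1722$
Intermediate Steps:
$\left(X{\left(-3 \right)} + d\right) \left(-41\right) = \left(0 + 42\right) \left(-41\right) = 42 \left(-41\right) = -1722$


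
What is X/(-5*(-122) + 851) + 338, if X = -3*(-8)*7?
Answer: 164662/487 ≈ 338.11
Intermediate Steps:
X = 168 (X = 24*7 = 168)
X/(-5*(-122) + 851) + 338 = 168/(-5*(-122) + 851) + 338 = 168/(610 + 851) + 338 = 168/1461 + 338 = (1/1461)*168 + 338 = 56/487 + 338 = 164662/487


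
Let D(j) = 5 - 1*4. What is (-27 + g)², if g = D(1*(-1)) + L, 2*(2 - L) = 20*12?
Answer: 20736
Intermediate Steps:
L = -118 (L = 2 - 10*12 = 2 - ½*240 = 2 - 120 = -118)
D(j) = 1 (D(j) = 5 - 4 = 1)
g = -117 (g = 1 - 118 = -117)
(-27 + g)² = (-27 - 117)² = (-144)² = 20736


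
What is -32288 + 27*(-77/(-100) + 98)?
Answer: -2962121/100 ≈ -29621.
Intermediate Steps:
-32288 + 27*(-77/(-100) + 98) = -32288 + 27*(-77*(-1/100) + 98) = -32288 + 27*(77/100 + 98) = -32288 + 27*(9877/100) = -32288 + 266679/100 = -2962121/100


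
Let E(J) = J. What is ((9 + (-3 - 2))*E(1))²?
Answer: 16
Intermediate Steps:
((9 + (-3 - 2))*E(1))² = ((9 + (-3 - 2))*1)² = ((9 - 5)*1)² = (4*1)² = 4² = 16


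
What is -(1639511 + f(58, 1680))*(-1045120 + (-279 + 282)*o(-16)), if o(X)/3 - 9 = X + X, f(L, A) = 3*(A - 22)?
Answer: 1719024571595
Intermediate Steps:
f(L, A) = -66 + 3*A (f(L, A) = 3*(-22 + A) = -66 + 3*A)
o(X) = 27 + 6*X (o(X) = 27 + 3*(X + X) = 27 + 3*(2*X) = 27 + 6*X)
-(1639511 + f(58, 1680))*(-1045120 + (-279 + 282)*o(-16)) = -(1639511 + (-66 + 3*1680))*(-1045120 + (-279 + 282)*(27 + 6*(-16))) = -(1639511 + (-66 + 5040))*(-1045120 + 3*(27 - 96)) = -(1639511 + 4974)*(-1045120 + 3*(-69)) = -1644485*(-1045120 - 207) = -1644485*(-1045327) = -1*(-1719024571595) = 1719024571595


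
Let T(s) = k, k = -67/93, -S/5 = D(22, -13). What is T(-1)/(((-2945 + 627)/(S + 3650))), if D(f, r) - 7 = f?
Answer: 234835/215574 ≈ 1.0893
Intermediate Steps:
D(f, r) = 7 + f
S = -145 (S = -5*(7 + 22) = -5*29 = -145)
k = -67/93 (k = -67*1/93 = -67/93 ≈ -0.72043)
T(s) = -67/93
T(-1)/(((-2945 + 627)/(S + 3650))) = -67*(-145 + 3650)/(-2945 + 627)/93 = -67/(93*((-2318/3505))) = -67/(93*((-2318*1/3505))) = -67/(93*(-2318/3505)) = -67/93*(-3505/2318) = 234835/215574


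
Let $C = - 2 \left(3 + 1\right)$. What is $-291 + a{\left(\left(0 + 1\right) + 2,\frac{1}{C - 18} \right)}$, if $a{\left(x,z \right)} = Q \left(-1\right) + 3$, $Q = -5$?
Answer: $-283$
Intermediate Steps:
$C = -8$ ($C = \left(-2\right) 4 = -8$)
$a{\left(x,z \right)} = 8$ ($a{\left(x,z \right)} = \left(-5\right) \left(-1\right) + 3 = 5 + 3 = 8$)
$-291 + a{\left(\left(0 + 1\right) + 2,\frac{1}{C - 18} \right)} = -291 + 8 = -283$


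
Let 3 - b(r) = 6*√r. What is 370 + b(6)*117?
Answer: 721 - 702*√6 ≈ -998.54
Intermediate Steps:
b(r) = 3 - 6*√r
370 + b(6)*117 = 370 + (3 - 6*√6)*117 = 370 + (351 - 702*√6) = 721 - 702*√6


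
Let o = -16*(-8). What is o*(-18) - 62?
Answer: -2366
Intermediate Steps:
o = 128
o*(-18) - 62 = 128*(-18) - 62 = -2304 - 62 = -2366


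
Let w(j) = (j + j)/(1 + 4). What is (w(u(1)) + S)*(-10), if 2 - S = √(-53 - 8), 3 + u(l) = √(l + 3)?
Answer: -16 + 10*I*√61 ≈ -16.0 + 78.103*I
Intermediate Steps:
u(l) = -3 + √(3 + l) (u(l) = -3 + √(l + 3) = -3 + √(3 + l))
w(j) = 2*j/5 (w(j) = (2*j)/5 = (2*j)*(⅕) = 2*j/5)
S = 2 - I*√61 (S = 2 - √(-53 - 8) = 2 - √(-61) = 2 - I*√61 ≈ 2.0 - 7.8102*I)
(w(u(1)) + S)*(-10) = (2*(-3 + √(3 + 1))/5 + (2 - I*√61))*(-10) = (2*(-3 + √4)/5 + (2 - I*√61))*(-10) = (2*(-3 + 2)/5 + (2 - I*√61))*(-10) = ((⅖)*(-1) + (2 - I*√61))*(-10) = (-⅖ + (2 - I*√61))*(-10) = (8/5 - I*√61)*(-10) = -16 + 10*I*√61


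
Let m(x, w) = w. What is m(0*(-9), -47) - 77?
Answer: -124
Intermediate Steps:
m(0*(-9), -47) - 77 = -47 - 77 = -124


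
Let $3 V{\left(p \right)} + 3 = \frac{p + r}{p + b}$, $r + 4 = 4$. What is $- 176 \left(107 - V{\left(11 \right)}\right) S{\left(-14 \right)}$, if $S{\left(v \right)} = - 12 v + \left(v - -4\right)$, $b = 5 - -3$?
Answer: $- \frac{170880160}{57} \approx -2.9979 \cdot 10^{6}$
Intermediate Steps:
$b = 8$ ($b = 5 + 3 = 8$)
$r = 0$ ($r = -4 + 4 = 0$)
$V{\left(p \right)} = -1 + \frac{p}{3 \left(8 + p\right)}$ ($V{\left(p \right)} = -1 + \frac{\left(p + 0\right) \frac{1}{p + 8}}{3} = -1 + \frac{p \frac{1}{8 + p}}{3} = -1 + \frac{p}{3 \left(8 + p\right)}$)
$S{\left(v \right)} = 4 - 11 v$ ($S{\left(v \right)} = - 12 v + \left(v + 4\right) = - 12 v + \left(4 + v\right) = 4 - 11 v$)
$- 176 \left(107 - V{\left(11 \right)}\right) S{\left(-14 \right)} = - 176 \left(107 - \frac{2 \left(-12 - 11\right)}{3 \left(8 + 11\right)}\right) \left(4 - -154\right) = - 176 \left(107 - \frac{2 \left(-12 - 11\right)}{3 \cdot 19}\right) \left(4 + 154\right) = - 176 \left(107 - \frac{2}{3} \cdot \frac{1}{19} \left(-23\right)\right) 158 = - 176 \left(107 - - \frac{46}{57}\right) 158 = - 176 \left(107 + \frac{46}{57}\right) 158 = \left(-176\right) \frac{6145}{57} \cdot 158 = \left(- \frac{1081520}{57}\right) 158 = - \frac{170880160}{57}$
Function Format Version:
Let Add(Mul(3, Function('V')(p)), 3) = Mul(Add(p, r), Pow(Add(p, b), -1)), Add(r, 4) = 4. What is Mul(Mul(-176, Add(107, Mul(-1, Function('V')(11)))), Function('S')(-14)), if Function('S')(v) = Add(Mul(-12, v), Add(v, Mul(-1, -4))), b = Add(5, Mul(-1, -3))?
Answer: Rational(-170880160, 57) ≈ -2.9979e+6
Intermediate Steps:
b = 8 (b = Add(5, 3) = 8)
r = 0 (r = Add(-4, 4) = 0)
Function('V')(p) = Add(-1, Mul(Rational(1, 3), p, Pow(Add(8, p), -1))) (Function('V')(p) = Add(-1, Mul(Rational(1, 3), Mul(Add(p, 0), Pow(Add(p, 8), -1)))) = Add(-1, Mul(Rational(1, 3), Mul(p, Pow(Add(8, p), -1)))) = Add(-1, Mul(Rational(1, 3), p, Pow(Add(8, p), -1))))
Function('S')(v) = Add(4, Mul(-11, v)) (Function('S')(v) = Add(Mul(-12, v), Add(v, 4)) = Add(Mul(-12, v), Add(4, v)) = Add(4, Mul(-11, v)))
Mul(Mul(-176, Add(107, Mul(-1, Function('V')(11)))), Function('S')(-14)) = Mul(Mul(-176, Add(107, Mul(-1, Mul(Rational(2, 3), Pow(Add(8, 11), -1), Add(-12, Mul(-1, 11)))))), Add(4, Mul(-11, -14))) = Mul(Mul(-176, Add(107, Mul(-1, Mul(Rational(2, 3), Pow(19, -1), Add(-12, -11))))), Add(4, 154)) = Mul(Mul(-176, Add(107, Mul(-1, Mul(Rational(2, 3), Rational(1, 19), -23)))), 158) = Mul(Mul(-176, Add(107, Mul(-1, Rational(-46, 57)))), 158) = Mul(Mul(-176, Add(107, Rational(46, 57))), 158) = Mul(Mul(-176, Rational(6145, 57)), 158) = Mul(Rational(-1081520, 57), 158) = Rational(-170880160, 57)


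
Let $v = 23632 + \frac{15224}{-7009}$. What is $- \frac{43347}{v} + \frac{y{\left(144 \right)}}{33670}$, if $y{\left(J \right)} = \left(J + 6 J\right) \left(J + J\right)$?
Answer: $\frac{2703641686689}{398319620920} \approx 6.7876$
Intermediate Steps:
$y{\left(J \right)} = 14 J^{2}$ ($y{\left(J \right)} = 7 J 2 J = 14 J^{2}$)
$v = \frac{165621464}{7009}$ ($v = 23632 + 15224 \left(- \frac{1}{7009}\right) = 23632 - \frac{15224}{7009} = \frac{165621464}{7009} \approx 23630.0$)
$- \frac{43347}{v} + \frac{y{\left(144 \right)}}{33670} = - \frac{43347}{\frac{165621464}{7009}} + \frac{14 \cdot 144^{2}}{33670} = \left(-43347\right) \frac{7009}{165621464} + 14 \cdot 20736 \cdot \frac{1}{33670} = - \frac{303819123}{165621464} + 290304 \cdot \frac{1}{33670} = - \frac{303819123}{165621464} + \frac{20736}{2405} = \frac{2703641686689}{398319620920}$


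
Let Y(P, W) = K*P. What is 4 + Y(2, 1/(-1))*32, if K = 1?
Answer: 68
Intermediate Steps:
Y(P, W) = P (Y(P, W) = 1*P = P)
4 + Y(2, 1/(-1))*32 = 4 + 2*32 = 4 + 64 = 68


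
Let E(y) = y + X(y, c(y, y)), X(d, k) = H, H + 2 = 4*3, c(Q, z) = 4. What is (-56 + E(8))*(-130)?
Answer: 4940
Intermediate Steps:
H = 10 (H = -2 + 4*3 = -2 + 12 = 10)
X(d, k) = 10
E(y) = 10 + y (E(y) = y + 10 = 10 + y)
(-56 + E(8))*(-130) = (-56 + (10 + 8))*(-130) = (-56 + 18)*(-130) = -38*(-130) = 4940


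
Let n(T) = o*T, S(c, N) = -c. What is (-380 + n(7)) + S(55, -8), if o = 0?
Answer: -435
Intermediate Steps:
n(T) = 0 (n(T) = 0*T = 0)
(-380 + n(7)) + S(55, -8) = (-380 + 0) - 1*55 = -380 - 55 = -435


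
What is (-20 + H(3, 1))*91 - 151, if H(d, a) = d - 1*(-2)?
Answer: -1516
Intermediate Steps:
H(d, a) = 2 + d (H(d, a) = d + 2 = 2 + d)
(-20 + H(3, 1))*91 - 151 = (-20 + (2 + 3))*91 - 151 = (-20 + 5)*91 - 151 = -15*91 - 151 = -1365 - 151 = -1516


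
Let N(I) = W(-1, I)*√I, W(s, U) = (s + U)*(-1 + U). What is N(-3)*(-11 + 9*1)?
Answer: -32*I*√3 ≈ -55.426*I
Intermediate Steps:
W(s, U) = (-1 + U)*(U + s) (W(s, U) = (U + s)*(-1 + U) = (-1 + U)*(U + s))
N(I) = √I*(1 + I² - 2*I) (N(I) = (I² - I - 1*(-1) + I*(-1))*√I = (I² - I + 1 - I)*√I = (1 + I² - 2*I)*√I = √I*(1 + I² - 2*I))
N(-3)*(-11 + 9*1) = (√(-3)*(1 + (-3)² - 2*(-3)))*(-11 + 9*1) = ((I*√3)*(1 + 9 + 6))*(-11 + 9) = ((I*√3)*16)*(-2) = (16*I*√3)*(-2) = -32*I*√3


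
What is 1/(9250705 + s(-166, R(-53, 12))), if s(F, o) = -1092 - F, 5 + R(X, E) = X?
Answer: 1/9249779 ≈ 1.0811e-7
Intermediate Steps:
R(X, E) = -5 + X
1/(9250705 + s(-166, R(-53, 12))) = 1/(9250705 + (-1092 - 1*(-166))) = 1/(9250705 + (-1092 + 166)) = 1/(9250705 - 926) = 1/9249779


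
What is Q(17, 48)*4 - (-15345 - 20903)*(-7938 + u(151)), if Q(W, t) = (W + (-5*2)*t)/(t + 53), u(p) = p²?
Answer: 54414154572/101 ≈ 5.3875e+8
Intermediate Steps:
Q(W, t) = (W - 10*t)/(53 + t)
Q(17, 48)*4 - (-15345 - 20903)*(-7938 + u(151)) = ((17 - 10*48)/(53 + 48))*4 - (-15345 - 20903)*(-7938 + 151²) = ((17 - 480)/101)*4 - (-36248)*(-7938 + 22801) = ((1/101)*(-463))*4 - (-36248)*14863 = -463/101*4 - 1*(-538754024) = -1852/101 + 538754024 = 54414154572/101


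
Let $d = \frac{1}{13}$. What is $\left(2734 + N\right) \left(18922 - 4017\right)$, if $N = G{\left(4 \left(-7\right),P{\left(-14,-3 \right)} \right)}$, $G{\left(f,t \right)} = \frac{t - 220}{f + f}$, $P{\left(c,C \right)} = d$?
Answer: $\frac{29708809955}{728} \approx 4.0809 \cdot 10^{7}$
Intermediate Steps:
$d = \frac{1}{13} \approx 0.076923$
$P{\left(c,C \right)} = \frac{1}{13}$
$G{\left(f,t \right)} = \frac{-220 + t}{2 f}$
$N = \frac{2859}{728}$ ($N = \frac{-220 + \frac{1}{13}}{2 \cdot 4 \left(-7\right)} = \frac{1}{2} \frac{1}{-28} \left(- \frac{2859}{13}\right) = \frac{1}{2} \left(- \frac{1}{28}\right) \left(- \frac{2859}{13}\right) = \frac{2859}{728} \approx 3.9272$)
$\left(2734 + N\right) \left(18922 - 4017\right) = \left(2734 + \frac{2859}{728}\right) \left(18922 - 4017\right) = \frac{1993211}{728} \cdot 14905 = \frac{29708809955}{728}$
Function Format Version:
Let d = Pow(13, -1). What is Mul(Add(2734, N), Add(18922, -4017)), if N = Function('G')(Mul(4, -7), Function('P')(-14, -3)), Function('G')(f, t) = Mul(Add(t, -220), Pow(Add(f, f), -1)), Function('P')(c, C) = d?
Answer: Rational(29708809955, 728) ≈ 4.0809e+7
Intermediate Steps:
d = Rational(1, 13) ≈ 0.076923
Function('P')(c, C) = Rational(1, 13)
Function('G')(f, t) = Mul(Rational(1, 2), Pow(f, -1), Add(-220, t)) (Function('G')(f, t) = Mul(Add(-220, t), Pow(Mul(2, f), -1)) = Mul(Add(-220, t), Mul(Rational(1, 2), Pow(f, -1))) = Mul(Rational(1, 2), Pow(f, -1), Add(-220, t)))
N = Rational(2859, 728) (N = Mul(Rational(1, 2), Pow(Mul(4, -7), -1), Add(-220, Rational(1, 13))) = Mul(Rational(1, 2), Pow(-28, -1), Rational(-2859, 13)) = Mul(Rational(1, 2), Rational(-1, 28), Rational(-2859, 13)) = Rational(2859, 728) ≈ 3.9272)
Mul(Add(2734, N), Add(18922, -4017)) = Mul(Add(2734, Rational(2859, 728)), Add(18922, -4017)) = Mul(Rational(1993211, 728), 14905) = Rational(29708809955, 728)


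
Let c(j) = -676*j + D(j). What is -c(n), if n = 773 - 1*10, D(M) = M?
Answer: 515025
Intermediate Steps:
n = 763 (n = 773 - 10 = 763)
c(j) = -675*j (c(j) = -676*j + j = -675*j)
-c(n) = -(-675)*763 = -1*(-515025) = 515025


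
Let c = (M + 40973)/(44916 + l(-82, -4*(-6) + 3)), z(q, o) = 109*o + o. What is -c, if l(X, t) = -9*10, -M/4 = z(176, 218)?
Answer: 54947/44826 ≈ 1.2258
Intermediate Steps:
z(q, o) = 110*o
M = -95920 (M = -440*218 = -4*23980 = -95920)
l(X, t) = -90
c = -54947/44826 (c = (-95920 + 40973)/(44916 - 90) = -54947/44826 ≈ -1.2258)
-c = -1*(-54947/44826) = 54947/44826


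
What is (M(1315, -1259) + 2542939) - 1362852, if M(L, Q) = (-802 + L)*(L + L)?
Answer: 2529277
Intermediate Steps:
M(L, Q) = 2*L*(-802 + L) (M(L, Q) = (-802 + L)*(2*L) = 2*L*(-802 + L))
(M(1315, -1259) + 2542939) - 1362852 = (2*1315*(-802 + 1315) + 2542939) - 1362852 = (2*1315*513 + 2542939) - 1362852 = (1349190 + 2542939) - 1362852 = 3892129 - 1362852 = 2529277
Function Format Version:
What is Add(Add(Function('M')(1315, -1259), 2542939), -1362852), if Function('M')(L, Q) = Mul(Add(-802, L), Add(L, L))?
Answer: 2529277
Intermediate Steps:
Function('M')(L, Q) = Mul(2, L, Add(-802, L)) (Function('M')(L, Q) = Mul(Add(-802, L), Mul(2, L)) = Mul(2, L, Add(-802, L)))
Add(Add(Function('M')(1315, -1259), 2542939), -1362852) = Add(Add(Mul(2, 1315, Add(-802, 1315)), 2542939), -1362852) = Add(Add(Mul(2, 1315, 513), 2542939), -1362852) = Add(Add(1349190, 2542939), -1362852) = Add(3892129, -1362852) = 2529277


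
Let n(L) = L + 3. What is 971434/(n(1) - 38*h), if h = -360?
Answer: 485717/6842 ≈ 70.990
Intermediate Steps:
n(L) = 3 + L
971434/(n(1) - 38*h) = 971434/((3 + 1) - 38*(-360)) = 971434/(4 + 13680) = 971434/13684 = 971434*(1/13684) = 485717/6842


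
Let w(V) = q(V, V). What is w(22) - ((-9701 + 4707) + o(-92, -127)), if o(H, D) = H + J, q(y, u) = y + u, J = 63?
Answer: 5067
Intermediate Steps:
q(y, u) = u + y
o(H, D) = 63 + H (o(H, D) = H + 63 = 63 + H)
w(V) = 2*V (w(V) = V + V = 2*V)
w(22) - ((-9701 + 4707) + o(-92, -127)) = 2*22 - ((-9701 + 4707) + (63 - 92)) = 44 - (-4994 - 29) = 44 - 1*(-5023) = 44 + 5023 = 5067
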